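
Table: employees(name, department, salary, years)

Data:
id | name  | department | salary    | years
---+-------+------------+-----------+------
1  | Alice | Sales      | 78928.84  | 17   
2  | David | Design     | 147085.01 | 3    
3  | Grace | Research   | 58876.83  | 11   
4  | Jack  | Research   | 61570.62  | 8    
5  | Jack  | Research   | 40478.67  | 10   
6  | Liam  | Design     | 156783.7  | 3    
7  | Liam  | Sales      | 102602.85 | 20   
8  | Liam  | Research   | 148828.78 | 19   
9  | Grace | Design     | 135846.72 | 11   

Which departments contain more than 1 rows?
SELECT department, COUNT(*) as cnt
FROM employees
GROUP BY department
HAVING COUNT(*) > 1

Result:
  Design: 3
  Research: 4
  Sales: 2

Note: HAVING filters groups after aggregation, WHERE filters rows before.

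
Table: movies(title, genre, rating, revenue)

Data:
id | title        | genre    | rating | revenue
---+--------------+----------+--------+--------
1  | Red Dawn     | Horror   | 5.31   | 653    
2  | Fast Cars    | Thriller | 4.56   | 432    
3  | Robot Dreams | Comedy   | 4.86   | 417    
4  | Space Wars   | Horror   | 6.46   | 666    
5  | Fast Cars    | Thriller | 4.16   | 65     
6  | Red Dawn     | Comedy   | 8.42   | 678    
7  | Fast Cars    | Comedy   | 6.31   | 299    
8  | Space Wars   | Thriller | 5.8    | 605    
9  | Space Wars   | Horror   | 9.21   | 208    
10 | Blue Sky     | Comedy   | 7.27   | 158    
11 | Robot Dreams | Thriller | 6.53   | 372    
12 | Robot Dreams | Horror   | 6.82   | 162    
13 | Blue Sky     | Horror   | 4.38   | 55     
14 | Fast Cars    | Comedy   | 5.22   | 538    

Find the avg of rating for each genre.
SELECT genre, AVG(rating) as result
FROM movies
GROUP BY genre

Result:
  Comedy: 6.42
  Horror: 6.44
  Thriller: 5.26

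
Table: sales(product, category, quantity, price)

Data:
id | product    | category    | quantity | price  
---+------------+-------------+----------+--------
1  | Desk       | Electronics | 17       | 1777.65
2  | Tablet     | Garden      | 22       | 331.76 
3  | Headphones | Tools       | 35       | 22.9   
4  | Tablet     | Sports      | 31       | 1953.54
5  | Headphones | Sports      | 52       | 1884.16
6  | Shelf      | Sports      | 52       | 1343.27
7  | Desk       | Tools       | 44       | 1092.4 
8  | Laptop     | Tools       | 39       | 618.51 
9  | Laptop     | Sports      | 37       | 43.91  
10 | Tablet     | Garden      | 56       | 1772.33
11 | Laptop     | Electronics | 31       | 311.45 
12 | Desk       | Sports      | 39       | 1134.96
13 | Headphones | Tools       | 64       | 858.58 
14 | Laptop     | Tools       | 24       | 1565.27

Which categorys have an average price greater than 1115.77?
SELECT category, AVG(price)
FROM sales
GROUP BY category
HAVING AVG(price) > 1115.77

Result:
  Sports: avg=1271.97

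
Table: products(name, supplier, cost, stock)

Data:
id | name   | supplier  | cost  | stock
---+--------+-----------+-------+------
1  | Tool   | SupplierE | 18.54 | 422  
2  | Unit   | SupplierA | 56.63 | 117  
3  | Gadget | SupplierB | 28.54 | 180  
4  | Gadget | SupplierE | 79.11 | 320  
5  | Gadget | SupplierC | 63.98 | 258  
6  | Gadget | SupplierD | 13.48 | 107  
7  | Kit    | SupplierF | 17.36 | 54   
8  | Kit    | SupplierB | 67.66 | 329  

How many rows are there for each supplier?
SELECT supplier, COUNT(*) as count
FROM products
GROUP BY supplier

Result:
  SupplierA: 1
  SupplierB: 2
  SupplierC: 1
  SupplierD: 1
  SupplierE: 2
  SupplierF: 1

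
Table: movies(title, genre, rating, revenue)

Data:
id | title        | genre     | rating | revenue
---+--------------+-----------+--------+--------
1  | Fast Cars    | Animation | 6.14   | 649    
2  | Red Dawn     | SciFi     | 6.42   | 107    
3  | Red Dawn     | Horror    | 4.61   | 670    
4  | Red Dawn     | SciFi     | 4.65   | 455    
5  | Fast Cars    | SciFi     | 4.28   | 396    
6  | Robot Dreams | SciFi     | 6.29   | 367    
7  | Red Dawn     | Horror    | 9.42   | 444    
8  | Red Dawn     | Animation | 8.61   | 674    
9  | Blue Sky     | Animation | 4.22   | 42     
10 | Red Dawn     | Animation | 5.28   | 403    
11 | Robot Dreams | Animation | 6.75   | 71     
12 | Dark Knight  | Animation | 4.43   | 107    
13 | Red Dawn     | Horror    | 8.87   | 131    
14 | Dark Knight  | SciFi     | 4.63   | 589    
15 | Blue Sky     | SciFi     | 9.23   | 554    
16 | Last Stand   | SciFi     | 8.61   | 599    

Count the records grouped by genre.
SELECT genre, COUNT(*) as count
FROM movies
GROUP BY genre

Result:
  Animation: 6
  Horror: 3
  SciFi: 7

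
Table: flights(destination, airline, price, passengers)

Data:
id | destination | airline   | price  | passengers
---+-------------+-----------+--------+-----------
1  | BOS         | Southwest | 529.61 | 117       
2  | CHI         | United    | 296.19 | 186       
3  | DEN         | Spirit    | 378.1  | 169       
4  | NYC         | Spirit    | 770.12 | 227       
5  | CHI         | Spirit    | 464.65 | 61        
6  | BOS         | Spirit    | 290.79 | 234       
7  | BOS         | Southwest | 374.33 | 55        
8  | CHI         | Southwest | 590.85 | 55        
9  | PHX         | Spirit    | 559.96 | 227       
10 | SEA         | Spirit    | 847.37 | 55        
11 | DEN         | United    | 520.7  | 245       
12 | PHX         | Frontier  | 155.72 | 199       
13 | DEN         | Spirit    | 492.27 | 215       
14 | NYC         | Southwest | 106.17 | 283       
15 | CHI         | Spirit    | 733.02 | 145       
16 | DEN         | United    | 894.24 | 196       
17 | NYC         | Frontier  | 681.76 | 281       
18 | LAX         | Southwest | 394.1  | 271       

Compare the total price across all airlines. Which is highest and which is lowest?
SELECT airline, SUM(price)
FROM flights
GROUP BY airline
ORDER BY SUM(price)

All groups:
  Frontier: 837.48
  United: 1711.13
  Southwest: 1995.06
  Spirit: 4536.28

Highest: Spirit (4536.28)
Lowest: Frontier (837.48)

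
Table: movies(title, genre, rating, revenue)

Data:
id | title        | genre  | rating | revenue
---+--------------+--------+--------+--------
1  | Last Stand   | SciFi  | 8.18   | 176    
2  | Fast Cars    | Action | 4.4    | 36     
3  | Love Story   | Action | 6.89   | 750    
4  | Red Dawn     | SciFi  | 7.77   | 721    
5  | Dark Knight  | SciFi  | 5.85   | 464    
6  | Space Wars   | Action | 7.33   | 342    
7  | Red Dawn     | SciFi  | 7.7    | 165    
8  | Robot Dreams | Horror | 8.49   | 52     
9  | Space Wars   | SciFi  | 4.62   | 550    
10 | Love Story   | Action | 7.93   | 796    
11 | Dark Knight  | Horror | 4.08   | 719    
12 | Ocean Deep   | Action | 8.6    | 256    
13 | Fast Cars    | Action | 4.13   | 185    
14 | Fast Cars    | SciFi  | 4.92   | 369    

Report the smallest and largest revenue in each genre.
SELECT genre, MIN(revenue), MAX(revenue)
FROM movies
GROUP BY genre

Result:
  Action: min=36, max=796
  Horror: min=52, max=719
  SciFi: min=165, max=721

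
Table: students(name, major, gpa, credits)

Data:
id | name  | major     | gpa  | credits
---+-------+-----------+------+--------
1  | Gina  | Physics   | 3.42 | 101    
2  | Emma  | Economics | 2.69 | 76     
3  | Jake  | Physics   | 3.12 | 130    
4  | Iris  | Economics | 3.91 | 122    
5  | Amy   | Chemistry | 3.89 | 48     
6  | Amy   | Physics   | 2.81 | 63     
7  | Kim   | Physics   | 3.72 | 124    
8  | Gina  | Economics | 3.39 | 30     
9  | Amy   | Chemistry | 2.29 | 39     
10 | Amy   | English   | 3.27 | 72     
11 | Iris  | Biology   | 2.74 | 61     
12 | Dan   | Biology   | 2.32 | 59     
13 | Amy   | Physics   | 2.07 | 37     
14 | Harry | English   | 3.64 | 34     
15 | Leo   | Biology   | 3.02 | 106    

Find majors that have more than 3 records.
SELECT major, COUNT(*) as cnt
FROM students
GROUP BY major
HAVING COUNT(*) > 3

Result:
  Physics: 5

Note: HAVING filters groups after aggregation, WHERE filters rows before.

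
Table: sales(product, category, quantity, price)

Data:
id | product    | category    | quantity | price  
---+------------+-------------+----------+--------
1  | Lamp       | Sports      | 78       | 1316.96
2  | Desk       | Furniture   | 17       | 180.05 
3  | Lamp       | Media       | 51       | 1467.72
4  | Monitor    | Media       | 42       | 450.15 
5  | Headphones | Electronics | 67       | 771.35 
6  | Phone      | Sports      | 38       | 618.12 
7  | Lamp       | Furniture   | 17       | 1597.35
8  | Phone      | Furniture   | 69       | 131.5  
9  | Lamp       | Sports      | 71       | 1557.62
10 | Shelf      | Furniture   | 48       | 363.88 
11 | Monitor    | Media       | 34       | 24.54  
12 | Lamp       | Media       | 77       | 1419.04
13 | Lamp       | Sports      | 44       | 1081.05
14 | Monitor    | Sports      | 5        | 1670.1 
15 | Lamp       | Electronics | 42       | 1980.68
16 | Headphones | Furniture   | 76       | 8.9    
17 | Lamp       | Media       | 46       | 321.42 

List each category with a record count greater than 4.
SELECT category, COUNT(*) as cnt
FROM sales
GROUP BY category
HAVING COUNT(*) > 4

Result:
  Furniture: 5
  Media: 5
  Sports: 5

Note: HAVING filters groups after aggregation, WHERE filters rows before.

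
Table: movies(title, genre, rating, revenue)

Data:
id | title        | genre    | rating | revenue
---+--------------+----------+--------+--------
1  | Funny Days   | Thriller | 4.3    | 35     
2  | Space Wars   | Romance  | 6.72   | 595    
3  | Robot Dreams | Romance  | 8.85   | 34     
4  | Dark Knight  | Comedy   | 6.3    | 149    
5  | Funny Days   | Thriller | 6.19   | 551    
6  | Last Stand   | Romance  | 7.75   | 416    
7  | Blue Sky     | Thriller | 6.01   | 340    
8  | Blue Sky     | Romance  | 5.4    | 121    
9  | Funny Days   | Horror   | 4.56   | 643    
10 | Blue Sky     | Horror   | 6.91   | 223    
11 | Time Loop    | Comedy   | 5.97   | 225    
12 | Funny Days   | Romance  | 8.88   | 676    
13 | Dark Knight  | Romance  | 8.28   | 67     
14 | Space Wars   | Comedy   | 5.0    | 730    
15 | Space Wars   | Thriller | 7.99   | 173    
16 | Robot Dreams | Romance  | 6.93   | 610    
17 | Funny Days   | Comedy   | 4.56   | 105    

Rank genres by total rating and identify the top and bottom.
SELECT genre, SUM(rating)
FROM movies
GROUP BY genre
ORDER BY SUM(rating)

All groups:
  Horror: 11.47
  Comedy: 21.83
  Thriller: 24.49
  Romance: 52.81

Highest: Romance (52.81)
Lowest: Horror (11.47)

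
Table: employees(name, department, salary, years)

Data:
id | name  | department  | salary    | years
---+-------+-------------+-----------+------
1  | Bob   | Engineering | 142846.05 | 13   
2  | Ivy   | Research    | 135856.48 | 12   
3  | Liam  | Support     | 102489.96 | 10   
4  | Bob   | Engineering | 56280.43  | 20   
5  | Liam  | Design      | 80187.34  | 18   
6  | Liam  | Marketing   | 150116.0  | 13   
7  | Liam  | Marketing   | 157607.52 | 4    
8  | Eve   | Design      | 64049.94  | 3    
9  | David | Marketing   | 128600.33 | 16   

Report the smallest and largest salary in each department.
SELECT department, MIN(salary), MAX(salary)
FROM employees
GROUP BY department

Result:
  Design: min=64049.94, max=80187.34
  Engineering: min=56280.43, max=142846.05
  Marketing: min=128600.33, max=157607.52
  Research: min=135856.48, max=135856.48
  Support: min=102489.96, max=102489.96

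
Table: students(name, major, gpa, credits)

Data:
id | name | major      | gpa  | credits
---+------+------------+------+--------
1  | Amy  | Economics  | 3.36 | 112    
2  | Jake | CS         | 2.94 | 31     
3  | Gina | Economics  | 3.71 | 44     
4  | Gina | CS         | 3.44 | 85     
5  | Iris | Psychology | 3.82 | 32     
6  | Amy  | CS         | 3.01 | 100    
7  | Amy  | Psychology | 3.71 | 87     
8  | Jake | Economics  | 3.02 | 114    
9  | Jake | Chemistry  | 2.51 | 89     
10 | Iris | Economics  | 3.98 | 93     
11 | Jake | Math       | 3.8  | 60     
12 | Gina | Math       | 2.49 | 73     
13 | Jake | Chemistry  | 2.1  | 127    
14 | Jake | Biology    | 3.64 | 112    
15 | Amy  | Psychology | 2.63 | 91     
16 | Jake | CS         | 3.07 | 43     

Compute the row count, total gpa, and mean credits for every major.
SELECT major,
       COUNT(*) as cnt,
       SUM(gpa) as total_gpa,
       AVG(credits) as avg_credits
FROM students
GROUP BY major

Result:
  Biology: 1 records, 3.64 total gpa, 112.00 avg credits
  CS: 4 records, 12.46 total gpa, 64.75 avg credits
  Chemistry: 2 records, 4.61 total gpa, 108.00 avg credits
  Economics: 4 records, 14.07 total gpa, 90.75 avg credits
  Math: 2 records, 6.29 total gpa, 66.50 avg credits
  Psychology: 3 records, 10.16 total gpa, 70.00 avg credits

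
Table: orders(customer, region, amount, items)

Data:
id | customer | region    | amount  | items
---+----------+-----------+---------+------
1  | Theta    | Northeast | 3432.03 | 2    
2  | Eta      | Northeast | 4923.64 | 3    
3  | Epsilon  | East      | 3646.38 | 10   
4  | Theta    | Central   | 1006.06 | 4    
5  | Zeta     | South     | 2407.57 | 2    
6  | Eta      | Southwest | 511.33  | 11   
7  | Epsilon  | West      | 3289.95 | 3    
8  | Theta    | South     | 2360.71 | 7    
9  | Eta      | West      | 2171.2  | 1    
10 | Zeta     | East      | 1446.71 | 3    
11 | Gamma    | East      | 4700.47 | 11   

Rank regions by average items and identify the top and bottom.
SELECT region, AVG(items)
FROM orders
GROUP BY region
ORDER BY AVG(items)

All groups:
  West: 2.00
  Northeast: 2.50
  Central: 4.00
  South: 4.50
  East: 8.00
  Southwest: 11.00

Highest: Southwest (11.00)
Lowest: West (2.00)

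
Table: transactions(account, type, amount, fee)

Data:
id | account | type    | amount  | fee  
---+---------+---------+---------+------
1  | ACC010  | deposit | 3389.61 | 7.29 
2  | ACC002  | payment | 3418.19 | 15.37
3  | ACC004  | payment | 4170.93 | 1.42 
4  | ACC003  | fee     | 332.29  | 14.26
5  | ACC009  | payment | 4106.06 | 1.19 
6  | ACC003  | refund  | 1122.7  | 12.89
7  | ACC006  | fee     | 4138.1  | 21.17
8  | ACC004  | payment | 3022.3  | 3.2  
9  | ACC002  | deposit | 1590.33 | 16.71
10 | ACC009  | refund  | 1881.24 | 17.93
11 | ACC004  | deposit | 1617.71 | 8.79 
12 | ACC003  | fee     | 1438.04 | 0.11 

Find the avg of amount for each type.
SELECT type, AVG(amount) as result
FROM transactions
GROUP BY type

Result:
  deposit: 2199.22
  fee: 1969.48
  payment: 3679.37
  refund: 1501.97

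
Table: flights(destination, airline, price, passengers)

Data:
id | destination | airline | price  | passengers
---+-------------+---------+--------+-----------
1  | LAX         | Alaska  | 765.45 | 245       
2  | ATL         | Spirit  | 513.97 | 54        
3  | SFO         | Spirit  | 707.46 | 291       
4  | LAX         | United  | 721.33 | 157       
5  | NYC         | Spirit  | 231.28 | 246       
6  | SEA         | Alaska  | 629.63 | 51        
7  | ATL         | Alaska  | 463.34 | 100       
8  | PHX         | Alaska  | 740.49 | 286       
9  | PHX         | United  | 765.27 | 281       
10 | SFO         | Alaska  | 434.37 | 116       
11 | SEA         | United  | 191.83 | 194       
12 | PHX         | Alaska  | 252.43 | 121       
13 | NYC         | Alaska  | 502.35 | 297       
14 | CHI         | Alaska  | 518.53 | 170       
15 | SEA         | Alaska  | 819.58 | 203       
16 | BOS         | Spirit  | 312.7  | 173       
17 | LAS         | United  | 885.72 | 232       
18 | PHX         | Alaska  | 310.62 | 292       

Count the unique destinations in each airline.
SELECT airline, COUNT(DISTINCT destination)
FROM flights
GROUP BY airline

Result:
  Alaska: 7 distinct
  Spirit: 4 distinct
  United: 4 distinct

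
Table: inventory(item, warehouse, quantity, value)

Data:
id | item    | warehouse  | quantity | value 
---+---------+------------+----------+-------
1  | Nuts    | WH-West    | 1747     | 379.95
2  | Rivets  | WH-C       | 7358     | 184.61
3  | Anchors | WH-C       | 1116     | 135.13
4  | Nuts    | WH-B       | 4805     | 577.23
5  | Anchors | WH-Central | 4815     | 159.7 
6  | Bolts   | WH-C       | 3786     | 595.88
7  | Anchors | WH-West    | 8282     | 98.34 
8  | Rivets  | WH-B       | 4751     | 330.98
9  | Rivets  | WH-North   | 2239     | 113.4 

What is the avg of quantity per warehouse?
SELECT warehouse, AVG(quantity) as result
FROM inventory
GROUP BY warehouse

Result:
  WH-B: 4778.00
  WH-C: 4086.67
  WH-Central: 4815.00
  WH-North: 2239.00
  WH-West: 5014.50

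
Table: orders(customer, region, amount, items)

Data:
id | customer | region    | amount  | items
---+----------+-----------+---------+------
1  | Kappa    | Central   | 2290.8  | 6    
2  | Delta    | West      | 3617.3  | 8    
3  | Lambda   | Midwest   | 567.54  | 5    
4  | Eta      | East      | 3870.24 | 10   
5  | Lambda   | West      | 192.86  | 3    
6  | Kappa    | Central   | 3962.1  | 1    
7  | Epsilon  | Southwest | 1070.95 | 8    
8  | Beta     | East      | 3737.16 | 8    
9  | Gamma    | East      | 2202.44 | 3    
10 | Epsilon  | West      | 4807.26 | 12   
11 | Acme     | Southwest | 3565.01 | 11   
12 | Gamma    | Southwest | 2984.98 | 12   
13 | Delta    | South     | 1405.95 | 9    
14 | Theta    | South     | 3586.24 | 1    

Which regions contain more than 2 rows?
SELECT region, COUNT(*) as cnt
FROM orders
GROUP BY region
HAVING COUNT(*) > 2

Result:
  East: 3
  Southwest: 3
  West: 3

Note: HAVING filters groups after aggregation, WHERE filters rows before.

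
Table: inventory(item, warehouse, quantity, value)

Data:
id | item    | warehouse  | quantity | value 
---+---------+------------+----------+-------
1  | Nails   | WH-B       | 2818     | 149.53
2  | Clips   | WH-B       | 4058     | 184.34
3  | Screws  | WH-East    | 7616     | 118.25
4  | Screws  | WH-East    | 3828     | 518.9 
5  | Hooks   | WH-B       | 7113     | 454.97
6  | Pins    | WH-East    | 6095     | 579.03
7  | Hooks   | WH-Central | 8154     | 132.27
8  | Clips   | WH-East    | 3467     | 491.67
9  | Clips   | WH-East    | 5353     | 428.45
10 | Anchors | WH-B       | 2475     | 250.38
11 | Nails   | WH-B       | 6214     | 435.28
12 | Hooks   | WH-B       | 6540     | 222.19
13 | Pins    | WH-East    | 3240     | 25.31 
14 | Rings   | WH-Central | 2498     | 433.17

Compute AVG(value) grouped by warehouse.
SELECT warehouse, AVG(value) as result
FROM inventory
GROUP BY warehouse

Result:
  WH-B: 282.78
  WH-Central: 282.72
  WH-East: 360.27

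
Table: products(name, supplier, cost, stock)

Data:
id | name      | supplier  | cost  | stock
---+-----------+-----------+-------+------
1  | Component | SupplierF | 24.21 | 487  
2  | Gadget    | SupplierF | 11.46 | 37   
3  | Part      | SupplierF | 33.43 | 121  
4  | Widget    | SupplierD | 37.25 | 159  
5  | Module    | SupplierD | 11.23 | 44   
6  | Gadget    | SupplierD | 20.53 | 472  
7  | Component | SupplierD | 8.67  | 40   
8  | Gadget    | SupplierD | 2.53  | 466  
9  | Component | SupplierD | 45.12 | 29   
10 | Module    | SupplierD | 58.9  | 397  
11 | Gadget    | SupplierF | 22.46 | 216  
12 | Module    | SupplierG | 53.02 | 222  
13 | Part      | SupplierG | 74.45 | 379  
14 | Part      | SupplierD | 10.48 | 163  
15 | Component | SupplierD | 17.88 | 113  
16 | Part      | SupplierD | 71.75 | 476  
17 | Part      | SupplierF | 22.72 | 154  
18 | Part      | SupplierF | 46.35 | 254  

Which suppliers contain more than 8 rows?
SELECT supplier, COUNT(*) as cnt
FROM products
GROUP BY supplier
HAVING COUNT(*) > 8

Result:
  SupplierD: 10

Note: HAVING filters groups after aggregation, WHERE filters rows before.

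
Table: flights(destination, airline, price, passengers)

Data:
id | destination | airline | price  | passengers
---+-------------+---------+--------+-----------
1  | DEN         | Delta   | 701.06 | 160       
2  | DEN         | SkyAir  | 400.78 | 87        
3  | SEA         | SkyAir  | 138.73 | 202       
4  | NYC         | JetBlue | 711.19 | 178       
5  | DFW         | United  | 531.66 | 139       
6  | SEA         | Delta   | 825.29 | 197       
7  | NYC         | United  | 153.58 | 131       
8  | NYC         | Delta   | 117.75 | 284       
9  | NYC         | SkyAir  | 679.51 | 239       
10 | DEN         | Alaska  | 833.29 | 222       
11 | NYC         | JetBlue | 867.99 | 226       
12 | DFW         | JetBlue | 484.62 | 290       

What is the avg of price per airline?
SELECT airline, AVG(price) as result
FROM flights
GROUP BY airline

Result:
  Alaska: 833.29
  Delta: 548.03
  JetBlue: 687.93
  SkyAir: 406.34
  United: 342.62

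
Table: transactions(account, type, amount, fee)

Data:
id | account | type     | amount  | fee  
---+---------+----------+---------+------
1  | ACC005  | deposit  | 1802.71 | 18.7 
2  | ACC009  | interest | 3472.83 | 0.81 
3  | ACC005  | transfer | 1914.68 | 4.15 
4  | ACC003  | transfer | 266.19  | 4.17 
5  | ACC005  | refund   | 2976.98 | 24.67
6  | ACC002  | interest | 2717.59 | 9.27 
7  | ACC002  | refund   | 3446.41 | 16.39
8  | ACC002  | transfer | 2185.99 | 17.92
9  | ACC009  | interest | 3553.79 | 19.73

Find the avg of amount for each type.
SELECT type, AVG(amount) as result
FROM transactions
GROUP BY type

Result:
  deposit: 1802.71
  interest: 3248.07
  refund: 3211.70
  transfer: 1455.62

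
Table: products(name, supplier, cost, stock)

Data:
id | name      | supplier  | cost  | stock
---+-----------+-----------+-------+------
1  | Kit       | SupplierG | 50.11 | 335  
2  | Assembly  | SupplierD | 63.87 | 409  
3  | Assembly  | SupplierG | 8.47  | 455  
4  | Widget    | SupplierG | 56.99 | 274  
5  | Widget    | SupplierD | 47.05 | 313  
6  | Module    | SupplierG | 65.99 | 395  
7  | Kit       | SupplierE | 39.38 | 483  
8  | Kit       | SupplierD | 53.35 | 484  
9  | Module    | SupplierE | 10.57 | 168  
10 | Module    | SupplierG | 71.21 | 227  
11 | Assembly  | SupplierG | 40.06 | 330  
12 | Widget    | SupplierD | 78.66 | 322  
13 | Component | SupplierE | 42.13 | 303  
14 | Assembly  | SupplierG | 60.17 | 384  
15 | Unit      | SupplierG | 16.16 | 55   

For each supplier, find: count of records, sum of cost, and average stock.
SELECT supplier,
       COUNT(*) as cnt,
       SUM(cost) as total_cost,
       AVG(stock) as avg_stock
FROM products
GROUP BY supplier

Result:
  SupplierD: 4 records, 242.93 total cost, 382.00 avg stock
  SupplierE: 3 records, 92.08 total cost, 318.00 avg stock
  SupplierG: 8 records, 369.16 total cost, 306.88 avg stock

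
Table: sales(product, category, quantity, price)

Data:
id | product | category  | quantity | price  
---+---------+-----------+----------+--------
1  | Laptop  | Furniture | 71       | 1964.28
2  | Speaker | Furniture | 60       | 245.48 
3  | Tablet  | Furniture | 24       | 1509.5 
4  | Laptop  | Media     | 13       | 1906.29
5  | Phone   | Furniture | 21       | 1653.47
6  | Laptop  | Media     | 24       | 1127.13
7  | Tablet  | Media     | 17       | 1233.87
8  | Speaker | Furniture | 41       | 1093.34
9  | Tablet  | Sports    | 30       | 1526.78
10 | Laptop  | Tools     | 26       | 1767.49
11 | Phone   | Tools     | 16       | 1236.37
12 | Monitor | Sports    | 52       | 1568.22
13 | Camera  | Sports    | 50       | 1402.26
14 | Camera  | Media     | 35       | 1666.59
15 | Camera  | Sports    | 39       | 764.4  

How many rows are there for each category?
SELECT category, COUNT(*) as count
FROM sales
GROUP BY category

Result:
  Furniture: 5
  Media: 4
  Sports: 4
  Tools: 2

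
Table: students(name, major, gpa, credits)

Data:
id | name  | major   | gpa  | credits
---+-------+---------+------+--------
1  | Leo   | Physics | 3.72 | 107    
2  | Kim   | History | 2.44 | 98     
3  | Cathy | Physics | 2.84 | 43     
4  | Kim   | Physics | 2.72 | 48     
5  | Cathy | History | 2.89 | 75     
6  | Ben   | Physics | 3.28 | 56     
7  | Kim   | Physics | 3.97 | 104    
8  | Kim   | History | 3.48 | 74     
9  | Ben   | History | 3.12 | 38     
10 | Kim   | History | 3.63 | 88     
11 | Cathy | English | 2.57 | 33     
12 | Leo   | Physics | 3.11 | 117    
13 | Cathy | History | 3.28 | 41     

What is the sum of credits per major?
SELECT major, SUM(credits) as result
FROM students
GROUP BY major

Result:
  English: 33
  History: 414
  Physics: 475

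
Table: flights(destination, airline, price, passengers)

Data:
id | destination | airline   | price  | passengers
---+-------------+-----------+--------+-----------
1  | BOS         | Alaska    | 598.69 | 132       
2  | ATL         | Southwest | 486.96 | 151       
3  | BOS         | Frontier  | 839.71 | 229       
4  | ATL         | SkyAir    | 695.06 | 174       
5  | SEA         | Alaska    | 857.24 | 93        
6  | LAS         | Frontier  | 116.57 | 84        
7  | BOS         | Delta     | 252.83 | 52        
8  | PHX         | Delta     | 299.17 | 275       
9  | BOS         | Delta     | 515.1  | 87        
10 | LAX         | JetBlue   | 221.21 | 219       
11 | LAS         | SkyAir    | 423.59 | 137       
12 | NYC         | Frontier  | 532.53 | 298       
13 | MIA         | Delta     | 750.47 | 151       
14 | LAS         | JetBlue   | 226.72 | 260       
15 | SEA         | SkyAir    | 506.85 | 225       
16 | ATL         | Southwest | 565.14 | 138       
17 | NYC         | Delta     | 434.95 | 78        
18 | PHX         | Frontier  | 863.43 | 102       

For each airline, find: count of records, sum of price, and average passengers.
SELECT airline,
       COUNT(*) as cnt,
       SUM(price) as total_price,
       AVG(passengers) as avg_passengers
FROM flights
GROUP BY airline

Result:
  Alaska: 2 records, 1455.93 total price, 112.50 avg passengers
  Delta: 5 records, 2252.52 total price, 128.60 avg passengers
  Frontier: 4 records, 2352.24 total price, 178.25 avg passengers
  JetBlue: 2 records, 447.93 total price, 239.50 avg passengers
  SkyAir: 3 records, 1625.50 total price, 178.67 avg passengers
  Southwest: 2 records, 1052.10 total price, 144.50 avg passengers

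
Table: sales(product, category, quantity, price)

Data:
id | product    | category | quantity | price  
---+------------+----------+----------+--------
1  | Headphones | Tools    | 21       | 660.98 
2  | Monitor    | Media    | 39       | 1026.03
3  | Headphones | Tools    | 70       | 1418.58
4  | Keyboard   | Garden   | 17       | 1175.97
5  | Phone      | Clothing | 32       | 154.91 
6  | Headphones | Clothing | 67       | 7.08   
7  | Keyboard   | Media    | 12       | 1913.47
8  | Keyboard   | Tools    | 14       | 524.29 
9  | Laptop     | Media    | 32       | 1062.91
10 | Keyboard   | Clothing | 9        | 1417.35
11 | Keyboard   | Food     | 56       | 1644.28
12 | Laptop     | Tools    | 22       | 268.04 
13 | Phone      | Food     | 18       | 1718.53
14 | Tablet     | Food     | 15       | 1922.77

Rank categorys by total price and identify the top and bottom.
SELECT category, SUM(price)
FROM sales
GROUP BY category
ORDER BY SUM(price)

All groups:
  Garden: 1175.97
  Clothing: 1579.34
  Tools: 2871.89
  Media: 4002.41
  Food: 5285.58

Highest: Food (5285.58)
Lowest: Garden (1175.97)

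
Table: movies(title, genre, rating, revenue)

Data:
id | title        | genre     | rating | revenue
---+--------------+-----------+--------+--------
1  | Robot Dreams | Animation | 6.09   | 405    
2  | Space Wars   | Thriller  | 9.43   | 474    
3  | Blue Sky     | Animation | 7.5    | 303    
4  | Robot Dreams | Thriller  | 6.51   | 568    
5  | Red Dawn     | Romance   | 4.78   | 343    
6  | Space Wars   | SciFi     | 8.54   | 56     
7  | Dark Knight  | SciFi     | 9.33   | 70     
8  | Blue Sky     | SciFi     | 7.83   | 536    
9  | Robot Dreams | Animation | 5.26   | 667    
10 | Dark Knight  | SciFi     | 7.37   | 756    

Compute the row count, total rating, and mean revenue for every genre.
SELECT genre,
       COUNT(*) as cnt,
       SUM(rating) as total_rating,
       AVG(revenue) as avg_revenue
FROM movies
GROUP BY genre

Result:
  Animation: 3 records, 18.85 total rating, 458.33 avg revenue
  Romance: 1 records, 4.78 total rating, 343.00 avg revenue
  SciFi: 4 records, 33.07 total rating, 354.50 avg revenue
  Thriller: 2 records, 15.94 total rating, 521.00 avg revenue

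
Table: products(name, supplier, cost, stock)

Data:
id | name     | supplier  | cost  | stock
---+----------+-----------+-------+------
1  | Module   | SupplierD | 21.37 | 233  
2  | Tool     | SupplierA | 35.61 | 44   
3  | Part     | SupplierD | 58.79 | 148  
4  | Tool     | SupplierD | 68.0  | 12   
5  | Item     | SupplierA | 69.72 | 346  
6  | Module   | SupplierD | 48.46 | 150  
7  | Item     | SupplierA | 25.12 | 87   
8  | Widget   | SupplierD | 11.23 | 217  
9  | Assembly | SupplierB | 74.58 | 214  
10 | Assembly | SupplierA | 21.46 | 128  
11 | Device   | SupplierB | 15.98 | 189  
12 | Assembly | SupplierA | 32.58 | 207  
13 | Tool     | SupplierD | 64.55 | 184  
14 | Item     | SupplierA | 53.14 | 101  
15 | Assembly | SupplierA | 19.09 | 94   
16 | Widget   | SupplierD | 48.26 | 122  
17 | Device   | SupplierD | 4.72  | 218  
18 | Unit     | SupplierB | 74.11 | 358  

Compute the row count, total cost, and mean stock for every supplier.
SELECT supplier,
       COUNT(*) as cnt,
       SUM(cost) as total_cost,
       AVG(stock) as avg_stock
FROM products
GROUP BY supplier

Result:
  SupplierA: 7 records, 256.72 total cost, 143.86 avg stock
  SupplierB: 3 records, 164.67 total cost, 253.67 avg stock
  SupplierD: 8 records, 325.38 total cost, 160.50 avg stock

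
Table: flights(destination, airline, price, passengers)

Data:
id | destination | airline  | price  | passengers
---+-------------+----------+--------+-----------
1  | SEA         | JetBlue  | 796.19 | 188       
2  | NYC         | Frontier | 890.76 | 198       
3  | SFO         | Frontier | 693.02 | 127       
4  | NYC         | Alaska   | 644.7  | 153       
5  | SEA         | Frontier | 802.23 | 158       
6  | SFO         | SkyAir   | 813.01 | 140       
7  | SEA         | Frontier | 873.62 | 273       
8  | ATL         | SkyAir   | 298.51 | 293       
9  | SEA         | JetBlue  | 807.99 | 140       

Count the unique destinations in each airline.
SELECT airline, COUNT(DISTINCT destination)
FROM flights
GROUP BY airline

Result:
  Alaska: 1 distinct
  Frontier: 3 distinct
  JetBlue: 1 distinct
  SkyAir: 2 distinct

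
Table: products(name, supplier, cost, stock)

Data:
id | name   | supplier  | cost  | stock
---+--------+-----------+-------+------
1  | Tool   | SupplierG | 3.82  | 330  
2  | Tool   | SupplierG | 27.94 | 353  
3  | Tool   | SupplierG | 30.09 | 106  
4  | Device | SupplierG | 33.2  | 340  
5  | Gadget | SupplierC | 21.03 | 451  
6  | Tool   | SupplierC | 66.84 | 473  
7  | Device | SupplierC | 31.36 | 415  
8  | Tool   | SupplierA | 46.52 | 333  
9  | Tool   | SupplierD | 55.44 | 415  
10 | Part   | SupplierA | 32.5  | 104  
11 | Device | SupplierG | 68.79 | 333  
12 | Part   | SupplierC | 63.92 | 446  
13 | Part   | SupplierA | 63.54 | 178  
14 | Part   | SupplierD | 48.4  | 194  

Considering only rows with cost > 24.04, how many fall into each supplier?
SELECT supplier, COUNT(*)
FROM products
WHERE cost > 24.04
GROUP BY supplier

Note: WHERE filters rows before grouping.

Result:
  SupplierA: 3
  SupplierC: 3
  SupplierD: 2
  SupplierG: 4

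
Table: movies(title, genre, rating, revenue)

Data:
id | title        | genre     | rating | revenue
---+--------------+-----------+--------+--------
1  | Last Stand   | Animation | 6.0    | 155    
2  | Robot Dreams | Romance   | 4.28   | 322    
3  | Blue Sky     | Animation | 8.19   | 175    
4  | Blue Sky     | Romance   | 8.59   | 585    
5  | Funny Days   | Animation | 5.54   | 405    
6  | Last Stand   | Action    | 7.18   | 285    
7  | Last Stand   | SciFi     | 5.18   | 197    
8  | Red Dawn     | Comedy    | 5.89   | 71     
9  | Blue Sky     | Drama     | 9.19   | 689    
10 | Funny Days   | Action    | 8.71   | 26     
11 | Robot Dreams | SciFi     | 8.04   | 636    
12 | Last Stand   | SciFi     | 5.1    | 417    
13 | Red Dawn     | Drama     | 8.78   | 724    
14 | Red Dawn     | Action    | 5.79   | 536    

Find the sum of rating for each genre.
SELECT genre, SUM(rating) as result
FROM movies
GROUP BY genre

Result:
  Action: 21.68
  Animation: 19.73
  Comedy: 5.89
  Drama: 17.97
  Romance: 12.87
  SciFi: 18.32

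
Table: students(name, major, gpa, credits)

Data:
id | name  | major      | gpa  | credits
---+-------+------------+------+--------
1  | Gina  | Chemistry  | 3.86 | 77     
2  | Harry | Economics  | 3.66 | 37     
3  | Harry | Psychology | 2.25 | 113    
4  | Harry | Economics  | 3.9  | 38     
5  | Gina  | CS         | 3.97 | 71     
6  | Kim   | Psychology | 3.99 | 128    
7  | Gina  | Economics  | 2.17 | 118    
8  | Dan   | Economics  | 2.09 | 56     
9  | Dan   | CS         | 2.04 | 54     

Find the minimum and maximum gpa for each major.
SELECT major, MIN(gpa), MAX(gpa)
FROM students
GROUP BY major

Result:
  CS: min=2.04, max=3.97
  Chemistry: min=3.86, max=3.86
  Economics: min=2.09, max=3.90
  Psychology: min=2.25, max=3.99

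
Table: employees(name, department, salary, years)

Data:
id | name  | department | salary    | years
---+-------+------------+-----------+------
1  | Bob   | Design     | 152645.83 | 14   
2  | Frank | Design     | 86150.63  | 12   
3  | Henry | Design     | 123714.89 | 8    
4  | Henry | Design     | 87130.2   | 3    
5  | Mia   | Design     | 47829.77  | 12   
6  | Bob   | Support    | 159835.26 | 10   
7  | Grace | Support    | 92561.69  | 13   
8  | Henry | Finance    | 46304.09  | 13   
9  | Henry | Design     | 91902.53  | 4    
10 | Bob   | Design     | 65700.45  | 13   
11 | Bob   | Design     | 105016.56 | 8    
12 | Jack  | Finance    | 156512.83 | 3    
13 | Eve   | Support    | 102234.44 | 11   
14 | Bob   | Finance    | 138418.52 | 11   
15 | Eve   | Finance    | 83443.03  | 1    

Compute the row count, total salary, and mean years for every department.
SELECT department,
       COUNT(*) as cnt,
       SUM(salary) as total_salary,
       AVG(years) as avg_years
FROM employees
GROUP BY department

Result:
  Design: 8 records, 760090.86 total salary, 9.25 avg years
  Finance: 4 records, 424678.47 total salary, 7.00 avg years
  Support: 3 records, 354631.39 total salary, 11.33 avg years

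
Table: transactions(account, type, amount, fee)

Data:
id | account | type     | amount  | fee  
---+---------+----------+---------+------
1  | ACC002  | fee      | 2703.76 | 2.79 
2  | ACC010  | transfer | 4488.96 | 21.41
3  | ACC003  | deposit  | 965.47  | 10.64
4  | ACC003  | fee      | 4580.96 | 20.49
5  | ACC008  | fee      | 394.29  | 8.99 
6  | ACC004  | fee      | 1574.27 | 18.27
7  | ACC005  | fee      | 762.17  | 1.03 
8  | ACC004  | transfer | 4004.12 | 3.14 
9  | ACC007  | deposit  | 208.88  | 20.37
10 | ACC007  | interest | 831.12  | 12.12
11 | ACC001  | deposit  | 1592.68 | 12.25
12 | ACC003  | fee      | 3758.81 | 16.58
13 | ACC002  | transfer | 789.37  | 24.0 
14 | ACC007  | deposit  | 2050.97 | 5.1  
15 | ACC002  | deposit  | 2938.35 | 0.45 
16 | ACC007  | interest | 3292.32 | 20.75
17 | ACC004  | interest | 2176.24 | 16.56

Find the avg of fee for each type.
SELECT type, AVG(fee) as result
FROM transactions
GROUP BY type

Result:
  deposit: 9.76
  fee: 11.36
  interest: 16.48
  transfer: 16.18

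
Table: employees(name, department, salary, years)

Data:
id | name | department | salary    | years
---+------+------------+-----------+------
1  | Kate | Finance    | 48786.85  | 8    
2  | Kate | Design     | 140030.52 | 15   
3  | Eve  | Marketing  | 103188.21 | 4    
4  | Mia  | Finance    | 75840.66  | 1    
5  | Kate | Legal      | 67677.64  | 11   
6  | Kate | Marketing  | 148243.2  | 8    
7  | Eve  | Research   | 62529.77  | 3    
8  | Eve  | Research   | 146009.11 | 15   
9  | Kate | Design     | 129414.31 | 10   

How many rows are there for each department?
SELECT department, COUNT(*) as count
FROM employees
GROUP BY department

Result:
  Design: 2
  Finance: 2
  Legal: 1
  Marketing: 2
  Research: 2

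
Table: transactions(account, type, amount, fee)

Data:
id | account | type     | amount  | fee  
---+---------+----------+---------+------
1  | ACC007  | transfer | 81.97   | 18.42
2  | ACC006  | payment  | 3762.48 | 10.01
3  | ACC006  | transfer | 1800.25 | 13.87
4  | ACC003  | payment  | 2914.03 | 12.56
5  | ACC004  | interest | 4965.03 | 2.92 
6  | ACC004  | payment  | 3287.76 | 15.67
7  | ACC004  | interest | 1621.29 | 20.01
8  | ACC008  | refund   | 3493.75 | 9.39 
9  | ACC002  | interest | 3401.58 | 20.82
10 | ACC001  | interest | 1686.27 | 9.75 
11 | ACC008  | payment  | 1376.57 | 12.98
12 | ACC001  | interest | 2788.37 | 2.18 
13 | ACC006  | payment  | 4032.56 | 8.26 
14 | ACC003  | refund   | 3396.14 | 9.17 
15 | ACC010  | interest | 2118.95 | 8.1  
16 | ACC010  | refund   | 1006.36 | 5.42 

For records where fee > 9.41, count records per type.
SELECT type, COUNT(*)
FROM transactions
WHERE fee > 9.41
GROUP BY type

Note: WHERE filters rows before grouping.

Result:
  interest: 3
  payment: 4
  transfer: 2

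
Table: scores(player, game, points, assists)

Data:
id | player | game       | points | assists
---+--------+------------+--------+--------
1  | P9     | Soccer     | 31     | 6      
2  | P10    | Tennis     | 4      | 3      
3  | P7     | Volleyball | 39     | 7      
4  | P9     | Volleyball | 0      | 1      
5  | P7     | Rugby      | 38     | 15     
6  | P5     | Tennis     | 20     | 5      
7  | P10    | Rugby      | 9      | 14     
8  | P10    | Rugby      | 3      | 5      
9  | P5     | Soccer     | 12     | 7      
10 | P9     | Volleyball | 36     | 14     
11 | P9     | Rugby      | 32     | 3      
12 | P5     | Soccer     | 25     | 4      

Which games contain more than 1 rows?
SELECT game, COUNT(*) as cnt
FROM scores
GROUP BY game
HAVING COUNT(*) > 1

Result:
  Rugby: 4
  Soccer: 3
  Tennis: 2
  Volleyball: 3

Note: HAVING filters groups after aggregation, WHERE filters rows before.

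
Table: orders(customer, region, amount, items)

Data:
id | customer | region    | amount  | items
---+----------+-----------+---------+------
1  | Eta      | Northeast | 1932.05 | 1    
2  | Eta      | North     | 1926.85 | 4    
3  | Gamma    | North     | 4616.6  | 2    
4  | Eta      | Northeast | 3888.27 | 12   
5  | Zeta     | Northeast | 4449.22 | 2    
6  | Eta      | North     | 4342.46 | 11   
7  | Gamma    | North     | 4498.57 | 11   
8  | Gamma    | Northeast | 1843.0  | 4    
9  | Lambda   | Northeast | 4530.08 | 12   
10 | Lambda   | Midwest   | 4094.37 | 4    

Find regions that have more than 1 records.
SELECT region, COUNT(*) as cnt
FROM orders
GROUP BY region
HAVING COUNT(*) > 1

Result:
  North: 4
  Northeast: 5

Note: HAVING filters groups after aggregation, WHERE filters rows before.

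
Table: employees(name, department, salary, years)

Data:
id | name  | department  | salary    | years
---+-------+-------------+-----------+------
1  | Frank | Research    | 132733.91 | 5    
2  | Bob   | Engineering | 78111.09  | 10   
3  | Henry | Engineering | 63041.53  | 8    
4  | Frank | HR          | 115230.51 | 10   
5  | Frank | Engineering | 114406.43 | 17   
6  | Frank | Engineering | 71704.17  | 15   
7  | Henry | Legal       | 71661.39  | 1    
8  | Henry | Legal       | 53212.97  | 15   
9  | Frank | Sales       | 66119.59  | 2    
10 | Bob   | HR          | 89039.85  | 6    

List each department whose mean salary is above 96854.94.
SELECT department, AVG(salary)
FROM employees
GROUP BY department
HAVING AVG(salary) > 96854.94

Result:
  HR: avg=102135.18
  Research: avg=132733.91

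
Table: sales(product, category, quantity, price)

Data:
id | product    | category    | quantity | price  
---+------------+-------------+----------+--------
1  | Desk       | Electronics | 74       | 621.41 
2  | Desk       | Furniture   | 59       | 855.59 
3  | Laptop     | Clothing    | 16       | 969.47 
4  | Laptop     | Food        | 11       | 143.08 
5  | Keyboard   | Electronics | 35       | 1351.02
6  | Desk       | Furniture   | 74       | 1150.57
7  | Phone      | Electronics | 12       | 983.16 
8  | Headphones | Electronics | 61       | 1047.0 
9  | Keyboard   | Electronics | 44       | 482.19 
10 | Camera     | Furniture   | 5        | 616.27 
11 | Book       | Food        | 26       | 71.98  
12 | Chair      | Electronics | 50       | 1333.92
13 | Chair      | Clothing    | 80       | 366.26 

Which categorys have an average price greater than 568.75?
SELECT category, AVG(price)
FROM sales
GROUP BY category
HAVING AVG(price) > 568.75

Result:
  Clothing: avg=667.87
  Electronics: avg=969.78
  Furniture: avg=874.14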